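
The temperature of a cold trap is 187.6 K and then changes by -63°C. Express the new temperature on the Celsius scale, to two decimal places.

Initial temperature in Celsius: 187.6 - 273.15 = -85.5500°C.
Final Celsius temperature: -85.5500 - 63.0000 = -148.5500°C.

-148.55°C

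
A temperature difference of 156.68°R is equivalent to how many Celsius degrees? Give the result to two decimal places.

87.04°C

For a temperature interval the offset drops out; only the factor 5/9 applies.
156.68 × 5/9 = 87.04.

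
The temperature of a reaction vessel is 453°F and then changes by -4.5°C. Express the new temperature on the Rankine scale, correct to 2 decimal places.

Initial temperature in Celsius: (453 - 32) × 5/9 = 233.8889°C.
Final Celsius temperature: 233.8889 - 4.5000 = 229.3889°C.
In Rankine: 229.3889 × 1.8 + 491.67 = 904.57°R.

904.57°R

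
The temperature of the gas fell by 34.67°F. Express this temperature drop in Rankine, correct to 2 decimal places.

Fahrenheit and Rankine degrees are the same size, so the interval is unchanged: 34.67.

34.67°R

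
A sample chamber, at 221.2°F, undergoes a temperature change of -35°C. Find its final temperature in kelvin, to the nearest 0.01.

Initial temperature in Celsius: (221.2 - 32) × 5/9 = 105.1111°C.
Final Celsius temperature: 105.1111 - 35.0000 = 70.1111°C.
In kelvin: 70.1111 + 273.15 = 343.26 K.

343.26 K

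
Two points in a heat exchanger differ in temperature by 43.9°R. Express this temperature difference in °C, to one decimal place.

Only the scale ratio 5/9 matters for a change in temperature.
43.9 × 5/9 = 24.4.

24.4°C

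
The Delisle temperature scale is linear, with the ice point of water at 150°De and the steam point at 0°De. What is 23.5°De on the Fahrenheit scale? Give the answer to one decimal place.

Linear interpolation between the fixed points: C = (23.5 - 150) × 100 / (0 - 150) = 84.3333°C.
Then 84.3333 × 1.8 + 32 = 183.8°F.

183.8°F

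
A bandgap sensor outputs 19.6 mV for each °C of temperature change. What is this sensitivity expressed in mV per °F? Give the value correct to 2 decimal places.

10.89 mV per °F

Since only a temperature interval is involved, the additive offset between the scales drops out.
A change of 1°F is a change of 5/9°C, so per °F the value is 19.6 × 5/9 = 10.89.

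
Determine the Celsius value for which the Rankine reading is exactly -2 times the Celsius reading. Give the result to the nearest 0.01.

-129.39°C

Let C be the Celsius reading. The Rankine reading is R = 1.8·C + 491.67.
Require R = -2·C: 1.8·C + 491.67 = -2·C.
(3.8)·C = -491.67  ⇒  C = -129.39.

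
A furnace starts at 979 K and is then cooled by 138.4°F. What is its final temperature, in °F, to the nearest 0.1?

Initial temperature in Celsius: 979 - 273.15 = 705.8500°C.
The 138.4°F change is an interval, so only the factor 5/9 applies: -138.4 × 5/9 = -76.8889°C.
Final Celsius temperature: 705.8500 - 76.8889 = 628.9611°C.
In Fahrenheit: 628.9611 × 1.8 + 32 = 1164.1°F.

1164.1°F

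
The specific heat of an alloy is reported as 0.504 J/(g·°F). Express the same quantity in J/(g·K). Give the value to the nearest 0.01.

The quantity depends on a temperature interval, so only the ratio of degree sizes applies; the offset between the scales is irrelevant.
A change of 1 K is a change of 1.8°F, so per K the value is 0.504 × 1.8 = 0.91.

0.91 J/(g·K)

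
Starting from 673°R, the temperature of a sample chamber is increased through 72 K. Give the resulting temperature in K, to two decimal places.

445.89 K

Initial temperature in Celsius: (673 - 491.67) × 5/9 = 100.7389°C.
The 72 K change is an interval; Kelvin and Celsius degrees are the same size, so ΔC = +72°C.
Final Celsius temperature: 100.7389 + 72.0000 = 172.7389°C.
In kelvin: 172.7389 + 273.15 = 445.89 K.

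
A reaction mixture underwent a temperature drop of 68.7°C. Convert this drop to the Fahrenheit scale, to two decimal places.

123.66°F

Only the scale ratio 1.8 matters for a change in temperature.
68.7 × 1.8 = 123.66.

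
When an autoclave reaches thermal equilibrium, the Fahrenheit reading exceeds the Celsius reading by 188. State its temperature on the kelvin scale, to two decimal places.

468.15 K

Let x be the Fahrenheit reading; then the Celsius reading is 5/9·x - 17.7778.
(5/9·x - 17.7778) - x = -188  ⇒  (-4/9)·x = -170.222  ⇒  x = 383.0000°F.
In Celsius: (383 - 32) × 5/9 = 195.0000°C.
In kelvin: 195.0000 + 273.15 = 468.15 K.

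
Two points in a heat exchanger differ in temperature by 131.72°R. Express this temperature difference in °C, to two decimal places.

An interval of 1°R corresponds to 5/9°C.
131.72 × 5/9 = 73.18.

73.18°C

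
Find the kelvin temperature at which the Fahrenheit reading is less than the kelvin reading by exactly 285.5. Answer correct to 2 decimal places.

Let K be the kelvin reading. The Fahrenheit reading is F = 1.8·K - 459.67.
Require F - K = -285.5: (0.8)·K - 459.67 = -285.5.
K = (-285.5 + 459.67) / (0.8) = 217.71.

217.71 K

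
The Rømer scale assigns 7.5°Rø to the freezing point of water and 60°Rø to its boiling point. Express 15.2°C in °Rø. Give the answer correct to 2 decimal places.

Linearly onto the Rømer scale: 7.5 + (15.2000 / 100) × (60 - 7.5) = 15.48°Rø.

15.48°Rø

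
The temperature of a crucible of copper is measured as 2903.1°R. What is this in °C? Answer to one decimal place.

In Celsius: (2903.1 - 491.67) × 5/9 = 1339.6833°C.

1339.7°C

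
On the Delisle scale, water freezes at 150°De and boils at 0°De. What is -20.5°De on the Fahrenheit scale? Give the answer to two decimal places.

Linear interpolation between the fixed points: C = (-20.5 - 150) × 100 / (0 - 150) = 113.6667°C.
Then 113.6667 × 1.8 + 32 = 236.60°F.

236.60°F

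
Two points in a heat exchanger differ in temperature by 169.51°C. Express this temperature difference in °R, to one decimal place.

305.1°R

An interval of 1°C corresponds to 1.8°R.
169.51 × 1.8 = 305.1.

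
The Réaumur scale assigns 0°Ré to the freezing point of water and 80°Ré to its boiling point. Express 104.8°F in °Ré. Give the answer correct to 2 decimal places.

First in Celsius: (104.8 - 32) × 5/9 = 40.4444°C.
Linearly onto the Réaumur scale: 0 + (40.4444 / 100) × (80 - 0) = 32.36°Ré.

32.36°Ré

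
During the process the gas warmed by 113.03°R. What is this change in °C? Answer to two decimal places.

62.79°C

An interval of 1°R corresponds to 5/9°C.
113.03 × 5/9 = 62.79.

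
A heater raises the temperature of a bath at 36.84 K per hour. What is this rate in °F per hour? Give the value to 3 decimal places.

66.312 °F/hour

The quantity depends on a temperature interval, so only the ratio of degree sizes applies; the offset between the scales is irrelevant.
A change of 1 K is a change of 1.8°F, so 36.84 × 1.8 = 66.312.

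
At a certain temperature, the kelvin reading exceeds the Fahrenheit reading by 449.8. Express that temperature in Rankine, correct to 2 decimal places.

22.21°R

Let x be the kelvin reading; then the Fahrenheit reading is 1.8·x - 459.67.
(1.8·x - 459.67) - x = -449.8  ⇒  (0.8)·x = 9.87  ⇒  x = 12.3375 K.
In Celsius: 12.3375 - 273.15 = -260.8125°C.
In Rankine: -260.8125 × 1.8 + 491.67 = 22.21°R.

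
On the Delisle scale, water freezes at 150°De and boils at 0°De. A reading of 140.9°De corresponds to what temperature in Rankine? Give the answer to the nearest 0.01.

Linear interpolation between the fixed points: C = (140.9 - 150) × 100 / (0 - 150) = 6.0667°C.
Then 6.0667 × 1.8 + 491.67 = 502.59°R.

502.59°R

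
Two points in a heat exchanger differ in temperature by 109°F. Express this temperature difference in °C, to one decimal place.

For a temperature interval the offset drops out; only the factor 5/9 applies.
109 × 5/9 = 60.6.

60.6°C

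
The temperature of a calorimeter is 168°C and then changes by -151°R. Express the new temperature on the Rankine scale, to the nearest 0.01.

643.07°R

The 151°R change is an interval, so only the factor 5/9 applies: -151 × 5/9 = -83.8889°C.
Final Celsius temperature: 168.0000 - 83.8889 = 84.1111°C.
In Rankine: 84.1111 × 1.8 + 491.67 = 643.07°R.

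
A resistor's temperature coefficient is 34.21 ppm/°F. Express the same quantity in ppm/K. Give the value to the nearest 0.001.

61.578 ppm/K

The quantity depends on a temperature interval, so only the ratio of degree sizes applies; the offset between the scales is irrelevant.
A change of 1 K is a change of 1.8°F, so per K the value is 34.21 × 1.8 = 61.578.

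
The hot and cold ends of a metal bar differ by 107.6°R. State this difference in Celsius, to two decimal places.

An interval of 1°R corresponds to 5/9°C.
107.6 × 5/9 = 59.78.

59.78°C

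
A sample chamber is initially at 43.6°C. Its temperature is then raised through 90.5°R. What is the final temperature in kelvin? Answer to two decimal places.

The 90.5°R change is an interval, so only the factor 5/9 applies: +90.5 × 5/9 = +50.2778°C.
Final Celsius temperature: 43.6000 + 50.2778 = 93.8778°C.
In kelvin: 93.8778 + 273.15 = 367.03 K.

367.03 K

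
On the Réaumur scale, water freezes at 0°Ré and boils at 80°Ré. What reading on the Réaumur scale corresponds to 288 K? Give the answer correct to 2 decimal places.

First in Celsius: 288 - 273.15 = 14.8500°C.
Linearly onto the Réaumur scale: 0 + (14.8500 / 100) × (80 - 0) = 11.88°Ré.

11.88°Ré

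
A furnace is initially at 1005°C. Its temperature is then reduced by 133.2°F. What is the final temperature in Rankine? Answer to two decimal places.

2167.47°R

The 133.2°F change is an interval, so only the factor 5/9 applies: -133.2 × 5/9 = -74.0000°C.
Final Celsius temperature: 1005.0000 - 74.0000 = 931.0000°C.
In Rankine: 931.0000 × 1.8 + 491.67 = 2167.47°R.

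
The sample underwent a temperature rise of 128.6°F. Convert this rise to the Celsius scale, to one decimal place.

71.4°C

Only the scale ratio 5/9 matters for a change in temperature.
128.6 × 5/9 = 71.4.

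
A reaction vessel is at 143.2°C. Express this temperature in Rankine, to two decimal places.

In Rankine: 143.2000 × 1.8 + 491.67 = 749.43°R.

749.43°R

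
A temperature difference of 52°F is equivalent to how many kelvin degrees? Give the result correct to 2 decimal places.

Only the scale ratio 5/9 matters for a change in temperature.
52 × 5/9 = 28.89.

28.89 K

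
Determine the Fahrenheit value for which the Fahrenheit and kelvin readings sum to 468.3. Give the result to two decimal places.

136.88°F

Let F be the Fahrenheit reading. The kelvin reading is K = 5/9·F + 255.372.
Require F + K = 468.3: (14/9)·F + 255.372 = 468.3.
F = (468.3 - 255.372) / (14/9) = 136.88.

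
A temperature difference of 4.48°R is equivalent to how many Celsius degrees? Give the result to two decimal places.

2.49°C

An interval of 1°R corresponds to 5/9°C.
4.48 × 5/9 = 2.49.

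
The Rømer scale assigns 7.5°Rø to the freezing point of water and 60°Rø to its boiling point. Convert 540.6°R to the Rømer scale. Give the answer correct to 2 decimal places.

21.77°Rø

First in Celsius: (540.6 - 491.67) × 5/9 = 27.1833°C.
Linearly onto the Rømer scale: 7.5 + (27.1833 / 100) × (60 - 7.5) = 21.77°Rø.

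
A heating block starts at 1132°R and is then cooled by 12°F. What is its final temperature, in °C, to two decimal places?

Initial temperature in Celsius: (1132 - 491.67) × 5/9 = 355.7389°C.
The 12°F change is an interval, so only the factor 5/9 applies: -12 × 5/9 = -6.6667°C.
Final Celsius temperature: 355.7389 - 6.6667 = 349.0722°C.

349.07°C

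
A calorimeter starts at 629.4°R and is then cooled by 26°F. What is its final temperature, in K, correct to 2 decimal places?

Initial temperature in Celsius: (629.4 - 491.67) × 5/9 = 76.5167°C.
The 26°F change is an interval, so only the factor 5/9 applies: -26 × 5/9 = -14.4444°C.
Final Celsius temperature: 76.5167 - 14.4444 = 62.0722°C.
In kelvin: 62.0722 + 273.15 = 335.22 K.

335.22 K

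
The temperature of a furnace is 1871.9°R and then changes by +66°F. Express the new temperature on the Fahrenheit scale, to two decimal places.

Initial temperature in Celsius: (1871.9 - 491.67) × 5/9 = 766.7944°C.
The 66°F change is an interval, so only the factor 5/9 applies: +66 × 5/9 = +36.6667°C.
Final Celsius temperature: 766.7944 + 36.6667 = 803.4611°C.
In Fahrenheit: 803.4611 × 1.8 + 32 = 1478.23°F.

1478.23°F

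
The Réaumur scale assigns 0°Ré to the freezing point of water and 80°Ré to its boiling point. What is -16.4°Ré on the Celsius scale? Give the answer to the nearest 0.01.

-20.50°C

Linear interpolation between the fixed points: C = (-16.4 - 0) × 100 / (80 - 0) = -20.5000°C.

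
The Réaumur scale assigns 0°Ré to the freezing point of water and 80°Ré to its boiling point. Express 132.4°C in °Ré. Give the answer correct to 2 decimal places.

105.92°Ré

Linearly onto the Réaumur scale: 0 + (132.4000 / 100) × (80 - 0) = 105.92°Ré.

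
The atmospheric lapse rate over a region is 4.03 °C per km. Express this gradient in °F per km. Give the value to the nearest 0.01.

7.25 °F/km

The quantity depends on a temperature interval, so only the ratio of degree sizes applies; the offset between the scales is irrelevant.
A change of 1°C is a change of 1.8°F, so 4.03 × 1.8 = 7.25.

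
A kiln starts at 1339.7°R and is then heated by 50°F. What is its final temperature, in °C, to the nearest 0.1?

498.9°C

Initial temperature in Celsius: (1339.7 - 491.67) × 5/9 = 471.1278°C.
The 50°F change is an interval, so only the factor 5/9 applies: +50 × 5/9 = +27.7778°C.
Final Celsius temperature: 471.1278 + 27.7778 = 498.9056°C.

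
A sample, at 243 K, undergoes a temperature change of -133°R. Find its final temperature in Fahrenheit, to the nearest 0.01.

Initial temperature in Celsius: 243 - 273.15 = -30.1500°C.
The 133°R change is an interval, so only the factor 5/9 applies: -133 × 5/9 = -73.8889°C.
Final Celsius temperature: -30.1500 - 73.8889 = -104.0389°C.
In Fahrenheit: -104.0389 × 1.8 + 32 = -155.27°F.

-155.27°F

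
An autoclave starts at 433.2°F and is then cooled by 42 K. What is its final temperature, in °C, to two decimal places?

Initial temperature in Celsius: (433.2 - 32) × 5/9 = 222.8889°C.
The 42 K change is an interval; Kelvin and Celsius degrees are the same size, so ΔC = -42°C.
Final Celsius temperature: 222.8889 - 42.0000 = 180.8889°C.

180.89°C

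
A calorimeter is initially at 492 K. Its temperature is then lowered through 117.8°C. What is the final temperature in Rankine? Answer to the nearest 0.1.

Initial temperature in Celsius: 492 - 273.15 = 218.8500°C.
Final Celsius temperature: 218.8500 - 117.8000 = 101.0500°C.
In Rankine: 101.0500 × 1.8 + 491.67 = 673.6°R.

673.6°R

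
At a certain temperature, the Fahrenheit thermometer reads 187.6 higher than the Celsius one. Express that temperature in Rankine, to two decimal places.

841.77°R

Let x be the Celsius reading; then the Fahrenheit reading is 1.8·x + 32.
(1.8·x + 32) - x = 187.6  ⇒  (0.8)·x = 155.6  ⇒  x = 194.5000°C.
In Rankine: 194.5000 × 1.8 + 491.67 = 841.77°R.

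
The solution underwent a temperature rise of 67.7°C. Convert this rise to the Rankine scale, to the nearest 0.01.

121.86°R

Only the scale ratio 1.8 matters for a change in temperature.
67.7 × 1.8 = 121.86.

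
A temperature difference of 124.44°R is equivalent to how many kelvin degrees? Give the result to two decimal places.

69.13 K

For a temperature interval the offset drops out; only the factor 5/9 applies.
124.44 × 5/9 = 69.13.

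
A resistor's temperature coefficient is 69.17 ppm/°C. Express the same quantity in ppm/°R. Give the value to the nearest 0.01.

38.43 ppm/°R

Since only a temperature interval is involved, the additive offset between the scales drops out.
A change of 1°R is a change of 5/9°C, so per °R the value is 69.17 × 5/9 = 38.43.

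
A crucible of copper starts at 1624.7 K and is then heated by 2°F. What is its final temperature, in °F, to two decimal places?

2466.79°F

Initial temperature in Celsius: 1624.7 - 273.15 = 1351.5500°C.
The 2°F change is an interval, so only the factor 5/9 applies: +2 × 5/9 = +1.1111°C.
Final Celsius temperature: 1351.5500 + 1.1111 = 1352.6611°C.
In Fahrenheit: 1352.6611 × 1.8 + 32 = 2466.79°F.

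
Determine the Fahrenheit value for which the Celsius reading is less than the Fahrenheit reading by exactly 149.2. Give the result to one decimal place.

295.7°F

Let F be the Fahrenheit reading. The Celsius reading is C = 5/9·F - 17.7778.
Require C - F = -149.2: (-4/9)·F - 17.7778 = -149.2.
F = (-149.2 + 17.7778) / (-4/9) = 295.7.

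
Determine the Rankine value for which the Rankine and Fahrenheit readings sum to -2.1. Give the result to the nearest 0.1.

Let R be the Rankine reading. The Fahrenheit reading is F = 1·R - 459.67.
Require R + F = -2.1: (2)·R - 459.67 = -2.1.
R = (-2.1 + 459.67) / (2) = 228.8.

228.8°R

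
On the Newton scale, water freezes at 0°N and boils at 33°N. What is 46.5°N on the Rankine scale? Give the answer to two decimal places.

Linear interpolation between the fixed points: C = (46.5 - 0) × 100 / (33 - 0) = 140.9091°C.
Then 140.9091 × 1.8 + 491.67 = 745.31°R.

745.31°R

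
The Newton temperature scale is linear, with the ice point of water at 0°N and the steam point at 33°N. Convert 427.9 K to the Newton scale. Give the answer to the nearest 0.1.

First in Celsius: 427.9 - 273.15 = 154.7500°C.
Linearly onto the Newton scale: 0 + (154.7500 / 100) × (33 - 0) = 51.1°N.

51.1°N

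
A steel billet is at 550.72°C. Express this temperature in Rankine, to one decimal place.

1483.0°R

In Rankine: 550.7200 × 1.8 + 491.67 = 1483.0°R.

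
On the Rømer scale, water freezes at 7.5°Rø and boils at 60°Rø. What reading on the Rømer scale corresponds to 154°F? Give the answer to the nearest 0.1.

First in Celsius: (154 - 32) × 5/9 = 67.7778°C.
Linearly onto the Rømer scale: 7.5 + (67.7778 / 100) × (60 - 7.5) = 43.1°Rø.

43.1°Rø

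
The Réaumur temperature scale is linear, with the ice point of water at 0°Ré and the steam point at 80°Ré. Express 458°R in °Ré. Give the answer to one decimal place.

-15.0°Ré

First in Celsius: (458 - 491.67) × 5/9 = -18.7056°C.
Linearly onto the Réaumur scale: 0 + (-18.7056 / 100) × (80 - 0) = -15.0°Ré.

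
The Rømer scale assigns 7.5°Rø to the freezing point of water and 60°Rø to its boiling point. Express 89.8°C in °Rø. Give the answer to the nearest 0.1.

Linearly onto the Rømer scale: 7.5 + (89.8000 / 100) × (60 - 7.5) = 54.6°Rø.

54.6°Rø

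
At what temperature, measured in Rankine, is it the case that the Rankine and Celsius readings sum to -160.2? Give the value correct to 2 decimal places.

Let R be the Rankine reading. The Celsius reading is C = 5/9·R - 273.15.
Require R + C = -160.2: (14/9)·R - 273.15 = -160.2.
R = (-160.2 + 273.15) / (14/9) = 72.61.

72.61°R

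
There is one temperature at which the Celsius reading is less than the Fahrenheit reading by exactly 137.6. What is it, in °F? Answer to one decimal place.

269.6°F

Let F be the Fahrenheit reading. The Celsius reading is C = 5/9·F - 17.7778.
Require C - F = -137.6: (-4/9)·F - 17.7778 = -137.6.
F = (-137.6 + 17.7778) / (-4/9) = 269.6.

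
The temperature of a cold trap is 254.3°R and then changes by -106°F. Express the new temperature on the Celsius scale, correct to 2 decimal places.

Initial temperature in Celsius: (254.3 - 491.67) × 5/9 = -131.8722°C.
The 106°F change is an interval, so only the factor 5/9 applies: -106 × 5/9 = -58.8889°C.
Final Celsius temperature: -131.8722 - 58.8889 = -190.7611°C.

-190.76°C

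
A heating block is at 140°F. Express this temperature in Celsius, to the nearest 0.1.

In Celsius: (140 - 32) × 5/9 = 60.0000°C.

60.0°C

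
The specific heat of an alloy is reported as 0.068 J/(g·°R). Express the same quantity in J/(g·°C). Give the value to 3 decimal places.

0.122 J/(g·°C)

Since only a temperature interval is involved, the additive offset between the scales drops out.
A change of 1°C is a change of 1.8°R, so per °C the value is 0.068 × 1.8 = 0.122.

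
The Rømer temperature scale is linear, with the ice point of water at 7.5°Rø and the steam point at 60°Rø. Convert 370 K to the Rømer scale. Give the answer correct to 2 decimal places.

58.35°Rø

First in Celsius: 370 - 273.15 = 96.8500°C.
Linearly onto the Rømer scale: 7.5 + (96.8500 / 100) × (60 - 7.5) = 58.35°Rø.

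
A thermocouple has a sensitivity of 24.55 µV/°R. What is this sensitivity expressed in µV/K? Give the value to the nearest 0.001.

Since only a temperature interval is involved, the additive offset between the scales drops out.
A change of 1 K is a change of 1.8°R, so per K the value is 24.55 × 1.8 = 44.190.

44.190 µV/K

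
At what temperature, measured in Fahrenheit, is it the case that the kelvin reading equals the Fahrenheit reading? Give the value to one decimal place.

574.6°F

Let F be the Fahrenheit reading. The kelvin reading is K = 5/9·F + 255.372.
Set K = F: 5/9·F + 255.372 = F.
(-4/9)·F = -255.372  ⇒  F = 574.6.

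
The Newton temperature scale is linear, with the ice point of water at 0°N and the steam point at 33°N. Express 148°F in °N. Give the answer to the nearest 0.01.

First in Celsius: (148 - 32) × 5/9 = 64.4444°C.
Linearly onto the Newton scale: 0 + (64.4444 / 100) × (33 - 0) = 21.27°N.

21.27°N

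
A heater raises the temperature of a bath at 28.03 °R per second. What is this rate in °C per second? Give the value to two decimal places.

15.57 °C/second

Since only a temperature interval is involved, the additive offset between the scales drops out.
A change of 1°R is a change of 5/9°C, so 28.03 × 5/9 = 15.57.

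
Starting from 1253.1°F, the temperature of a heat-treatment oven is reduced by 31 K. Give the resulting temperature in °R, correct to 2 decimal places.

1656.97°R

Initial temperature in Celsius: (1253.1 - 32) × 5/9 = 678.3889°C.
The 31 K change is an interval; Kelvin and Celsius degrees are the same size, so ΔC = -31°C.
Final Celsius temperature: 678.3889 - 31.0000 = 647.3889°C.
In Rankine: 647.3889 × 1.8 + 491.67 = 1656.97°R.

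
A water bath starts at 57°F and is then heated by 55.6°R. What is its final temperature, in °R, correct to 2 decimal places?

572.27°R

Initial temperature in Celsius: (57 - 32) × 5/9 = 13.8889°C.
The 55.6°R change is an interval, so only the factor 5/9 applies: +55.6 × 5/9 = +30.8889°C.
Final Celsius temperature: 13.8889 + 30.8889 = 44.7778°C.
In Rankine: 44.7778 × 1.8 + 491.67 = 572.27°R.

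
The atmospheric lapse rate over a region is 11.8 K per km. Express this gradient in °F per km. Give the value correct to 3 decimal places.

Since only a temperature interval is involved, the additive offset between the scales drops out.
A change of 1 K is a change of 1.8°F, so 11.8 × 1.8 = 21.240.

21.240 °F/km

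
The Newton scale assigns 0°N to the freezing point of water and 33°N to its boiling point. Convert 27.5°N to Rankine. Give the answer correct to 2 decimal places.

Linear interpolation between the fixed points: C = (27.5 - 0) × 100 / (33 - 0) = 83.3333°C.
Then 83.3333 × 1.8 + 491.67 = 641.67°R.

641.67°R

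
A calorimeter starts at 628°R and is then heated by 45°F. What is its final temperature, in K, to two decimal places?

Initial temperature in Celsius: (628 - 491.67) × 5/9 = 75.7389°C.
The 45°F change is an interval, so only the factor 5/9 applies: +45 × 5/9 = +25.0000°C.
Final Celsius temperature: 75.7389 + 25.0000 = 100.7389°C.
In kelvin: 100.7389 + 273.15 = 373.89 K.

373.89 K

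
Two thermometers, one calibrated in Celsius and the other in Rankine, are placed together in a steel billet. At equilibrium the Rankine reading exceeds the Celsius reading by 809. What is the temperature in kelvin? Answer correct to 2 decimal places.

Let x be the Celsius reading; then the Rankine reading is 1.8·x + 491.67.
(1.8·x + 491.67) - x = 809  ⇒  (0.8)·x = 317.33  ⇒  x = 396.6625°C.
In kelvin: 396.6625 + 273.15 = 669.81 K.

669.81 K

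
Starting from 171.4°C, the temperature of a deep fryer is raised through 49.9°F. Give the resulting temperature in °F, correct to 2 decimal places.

390.42°F

The 49.9°F change is an interval, so only the factor 5/9 applies: +49.9 × 5/9 = +27.7222°C.
Final Celsius temperature: 171.4000 + 27.7222 = 199.1222°C.
In Fahrenheit: 199.1222 × 1.8 + 32 = 390.42°F.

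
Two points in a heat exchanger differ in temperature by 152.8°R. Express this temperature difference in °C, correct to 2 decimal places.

An interval of 1°R corresponds to 5/9°C.
152.8 × 5/9 = 84.89.

84.89°C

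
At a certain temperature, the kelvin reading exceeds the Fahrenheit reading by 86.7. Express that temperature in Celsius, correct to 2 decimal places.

193.06°C

Let x be the Fahrenheit reading; then the kelvin reading is 5/9·x + 255.372.
(5/9·x + 255.372) - x = 86.7  ⇒  (-4/9)·x = -168.672  ⇒  x = 379.5125°F.
In Celsius: (379.5125 - 32) × 5/9 = 193.06°C.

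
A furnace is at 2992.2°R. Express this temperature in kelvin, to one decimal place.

In Celsius: (2992.2 - 491.67) × 5/9 = 1389.1833°C.
In kelvin: 1389.1833 + 273.15 = 1662.3 K.

1662.3 K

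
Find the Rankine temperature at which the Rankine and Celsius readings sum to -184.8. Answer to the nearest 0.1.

Let R be the Rankine reading. The Celsius reading is C = 5/9·R - 273.15.
Require R + C = -184.8: (14/9)·R - 273.15 = -184.8.
R = (-184.8 + 273.15) / (14/9) = 56.8.

56.8°R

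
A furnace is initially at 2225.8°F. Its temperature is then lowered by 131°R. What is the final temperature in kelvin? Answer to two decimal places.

Initial temperature in Celsius: (2225.8 - 32) × 5/9 = 1218.7778°C.
The 131°R change is an interval, so only the factor 5/9 applies: -131 × 5/9 = -72.7778°C.
Final Celsius temperature: 1218.7778 - 72.7778 = 1146.0000°C.
In kelvin: 1146.0000 + 273.15 = 1419.15 K.

1419.15 K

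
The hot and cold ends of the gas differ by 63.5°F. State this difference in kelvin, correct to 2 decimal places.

For a temperature interval the offset drops out; only the factor 5/9 applies.
63.5 × 5/9 = 35.28.

35.28 K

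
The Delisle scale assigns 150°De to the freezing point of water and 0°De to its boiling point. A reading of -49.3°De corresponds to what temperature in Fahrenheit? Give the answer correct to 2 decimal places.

271.16°F

Linear interpolation between the fixed points: C = (-49.3 - 150) × 100 / (0 - 150) = 132.8667°C.
Then 132.8667 × 1.8 + 32 = 271.16°F.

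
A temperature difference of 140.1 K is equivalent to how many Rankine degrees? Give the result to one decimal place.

252.2°R

For a temperature interval the offset drops out; only the factor 1.8 applies.
140.1 × 1.8 = 252.2.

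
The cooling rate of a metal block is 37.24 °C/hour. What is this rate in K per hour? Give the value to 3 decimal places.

Since only a temperature interval is involved, the additive offset between the scales drops out.
A change of 1°C is a change of 1 K, so 37.24 × 1 = 37.240.

37.240 K/hour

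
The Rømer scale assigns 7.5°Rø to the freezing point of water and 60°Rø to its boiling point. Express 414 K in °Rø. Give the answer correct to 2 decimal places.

First in Celsius: 414 - 273.15 = 140.8500°C.
Linearly onto the Rømer scale: 7.5 + (140.8500 / 100) × (60 - 7.5) = 81.45°Rø.

81.45°Rø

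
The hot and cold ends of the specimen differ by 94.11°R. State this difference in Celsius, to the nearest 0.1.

Only the scale ratio 5/9 matters for a change in temperature.
94.11 × 5/9 = 52.3.

52.3°C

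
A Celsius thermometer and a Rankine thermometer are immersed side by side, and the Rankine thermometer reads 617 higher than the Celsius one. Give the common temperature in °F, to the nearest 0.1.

Let x be the Celsius reading; then the Rankine reading is 1.8·x + 491.67.
(1.8·x + 491.67) - x = 617  ⇒  (0.8)·x = 125.33  ⇒  x = 156.6625°C.
In Fahrenheit: 156.6625 × 1.8 + 32 = 314.0°F.

314.0°F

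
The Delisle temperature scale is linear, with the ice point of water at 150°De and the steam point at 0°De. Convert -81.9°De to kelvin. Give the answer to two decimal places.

427.75 K

Linear interpolation between the fixed points: C = (-81.9 - 150) × 100 / (0 - 150) = 154.6000°C.
Then 154.6000 + 273.15 = 427.75 K.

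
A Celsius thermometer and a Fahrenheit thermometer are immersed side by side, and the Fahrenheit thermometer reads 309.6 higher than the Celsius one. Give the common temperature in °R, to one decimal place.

1116.3°R

Let x be the Celsius reading; then the Fahrenheit reading is 1.8·x + 32.
(1.8·x + 32) - x = 309.6  ⇒  (0.8)·x = 277.6  ⇒  x = 347.0000°C.
In Rankine: 347.0000 × 1.8 + 491.67 = 1116.3°R.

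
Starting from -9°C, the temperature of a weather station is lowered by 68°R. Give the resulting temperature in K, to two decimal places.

The 68°R change is an interval, so only the factor 5/9 applies: -68 × 5/9 = -37.7778°C.
Final Celsius temperature: -9.0000 - 37.7778 = -46.7778°C.
In kelvin: -46.7778 + 273.15 = 226.37 K.

226.37 K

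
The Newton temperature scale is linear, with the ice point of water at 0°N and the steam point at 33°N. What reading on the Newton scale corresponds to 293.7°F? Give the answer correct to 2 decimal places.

47.98°N

First in Celsius: (293.7 - 32) × 5/9 = 145.3889°C.
Linearly onto the Newton scale: 0 + (145.3889 / 100) × (33 - 0) = 47.98°N.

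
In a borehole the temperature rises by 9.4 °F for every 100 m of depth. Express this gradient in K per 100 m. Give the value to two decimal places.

Since only a temperature interval is involved, the additive offset between the scales drops out.
A change of 1°F is a change of 5/9 K, so 9.4 × 5/9 = 5.22.

5.22 K/100 m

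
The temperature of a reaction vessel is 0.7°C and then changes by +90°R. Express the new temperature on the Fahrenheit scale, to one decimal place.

123.3°F

The 90°R change is an interval, so only the factor 5/9 applies: +90 × 5/9 = +50.0000°C.
Final Celsius temperature: 0.7000 + 50.0000 = 50.7000°C.
In Fahrenheit: 50.7000 × 1.8 + 32 = 123.3°F.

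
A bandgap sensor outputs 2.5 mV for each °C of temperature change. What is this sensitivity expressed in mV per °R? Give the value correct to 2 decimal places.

Since only a temperature interval is involved, the additive offset between the scales drops out.
A change of 1°R is a change of 5/9°C, so per °R the value is 2.5 × 5/9 = 1.39.

1.39 mV per °R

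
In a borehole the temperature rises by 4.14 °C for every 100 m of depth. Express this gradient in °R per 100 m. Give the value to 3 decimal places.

Since only a temperature interval is involved, the additive offset between the scales drops out.
A change of 1°C is a change of 1.8°R, so 4.14 × 1.8 = 7.452.

7.452 °R/100 m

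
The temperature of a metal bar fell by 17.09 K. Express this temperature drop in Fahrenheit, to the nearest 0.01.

For a temperature interval the offset drops out; only the factor 1.8 applies.
17.09 × 1.8 = 30.76.

30.76°F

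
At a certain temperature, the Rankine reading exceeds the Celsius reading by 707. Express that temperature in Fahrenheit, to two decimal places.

516.49°F

Let x be the Celsius reading; then the Rankine reading is 1.8·x + 491.67.
(1.8·x + 491.67) - x = 707  ⇒  (0.8)·x = 215.33  ⇒  x = 269.1625°C.
In Fahrenheit: 269.1625 × 1.8 + 32 = 516.49°F.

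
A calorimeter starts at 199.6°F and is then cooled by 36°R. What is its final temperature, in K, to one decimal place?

Initial temperature in Celsius: (199.6 - 32) × 5/9 = 93.1111°C.
The 36°R change is an interval, so only the factor 5/9 applies: -36 × 5/9 = -20.0000°C.
Final Celsius temperature: 93.1111 - 20.0000 = 73.1111°C.
In kelvin: 73.1111 + 273.15 = 346.3 K.

346.3 K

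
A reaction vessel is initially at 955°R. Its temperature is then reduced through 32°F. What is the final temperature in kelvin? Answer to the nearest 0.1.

512.8 K

Initial temperature in Celsius: (955 - 491.67) × 5/9 = 257.4056°C.
The 32°F change is an interval, so only the factor 5/9 applies: -32 × 5/9 = -17.7778°C.
Final Celsius temperature: 257.4056 - 17.7778 = 239.6278°C.
In kelvin: 239.6278 + 273.15 = 512.8 K.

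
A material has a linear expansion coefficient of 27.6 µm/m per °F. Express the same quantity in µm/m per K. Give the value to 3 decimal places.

Since only a temperature interval is involved, the additive offset between the scales drops out.
A change of 1 K is a change of 1.8°F, so per K the value is 27.6 × 1.8 = 49.680.

49.680 µm/m per K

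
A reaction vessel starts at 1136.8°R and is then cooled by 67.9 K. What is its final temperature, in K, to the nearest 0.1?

Initial temperature in Celsius: (1136.8 - 491.67) × 5/9 = 358.4056°C.
The 67.9 K change is an interval; Kelvin and Celsius degrees are the same size, so ΔC = -67.9°C.
Final Celsius temperature: 358.4056 - 67.9000 = 290.5056°C.
In kelvin: 290.5056 + 273.15 = 563.7 K.

563.7 K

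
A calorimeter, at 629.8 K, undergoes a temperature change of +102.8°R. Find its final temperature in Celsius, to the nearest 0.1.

413.8°C

Initial temperature in Celsius: 629.8 - 273.15 = 356.6500°C.
The 102.8°R change is an interval, so only the factor 5/9 applies: +102.8 × 5/9 = +57.1111°C.
Final Celsius temperature: 356.6500 + 57.1111 = 413.7611°C.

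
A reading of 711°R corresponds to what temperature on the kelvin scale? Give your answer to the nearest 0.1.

395.0 K

In Celsius: (711 - 491.67) × 5/9 = 121.8500°C.
In kelvin: 121.8500 + 273.15 = 395.0 K.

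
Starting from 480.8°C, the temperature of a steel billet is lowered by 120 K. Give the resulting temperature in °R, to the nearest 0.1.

1141.1°R

The 120 K change is an interval; Kelvin and Celsius degrees are the same size, so ΔC = -120°C.
Final Celsius temperature: 480.8000 - 120.0000 = 360.8000°C.
In Rankine: 360.8000 × 1.8 + 491.67 = 1141.1°R.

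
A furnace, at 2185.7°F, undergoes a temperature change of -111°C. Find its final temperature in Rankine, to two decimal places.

Initial temperature in Celsius: (2185.7 - 32) × 5/9 = 1196.5000°C.
Final Celsius temperature: 1196.5000 - 111.0000 = 1085.5000°C.
In Rankine: 1085.5000 × 1.8 + 491.67 = 2445.57°R.

2445.57°R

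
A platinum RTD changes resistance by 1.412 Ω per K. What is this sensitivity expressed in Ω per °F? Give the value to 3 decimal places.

0.784 Ω per °F

Since only a temperature interval is involved, the additive offset between the scales drops out.
A change of 1°F is a change of 5/9 K, so per °F the value is 1.412 × 5/9 = 0.784.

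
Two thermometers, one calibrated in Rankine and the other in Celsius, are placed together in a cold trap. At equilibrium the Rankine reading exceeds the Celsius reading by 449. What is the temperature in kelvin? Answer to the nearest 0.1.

Let x be the Rankine reading; then the Celsius reading is 5/9·x - 273.15.
(5/9·x - 273.15) - x = -449  ⇒  (-4/9)·x = -175.85  ⇒  x = 395.6625°R.
In Celsius: (395.6625 - 491.67) × 5/9 = -53.3375°C.
In kelvin: -53.3375 + 273.15 = 219.8 K.

219.8 K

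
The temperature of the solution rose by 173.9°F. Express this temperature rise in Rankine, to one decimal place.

Fahrenheit and Rankine degrees are the same size, so the interval is unchanged: 173.9.

173.9°R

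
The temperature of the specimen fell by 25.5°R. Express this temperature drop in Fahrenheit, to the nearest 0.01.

25.50°F

Rankine and Fahrenheit degrees are the same size, so the interval is unchanged: 25.50.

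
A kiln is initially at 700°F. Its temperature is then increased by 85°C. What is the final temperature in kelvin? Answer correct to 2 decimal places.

Initial temperature in Celsius: (700 - 32) × 5/9 = 371.1111°C.
Final Celsius temperature: 371.1111 + 85.0000 = 456.1111°C.
In kelvin: 456.1111 + 273.15 = 729.26 K.

729.26 K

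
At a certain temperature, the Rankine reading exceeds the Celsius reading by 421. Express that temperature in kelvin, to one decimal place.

Let x be the Rankine reading; then the Celsius reading is 5/9·x - 273.15.
(5/9·x - 273.15) - x = -421  ⇒  (-4/9)·x = -147.85  ⇒  x = 332.6625°R.
In Celsius: (332.6625 - 491.67) × 5/9 = -88.3375°C.
In kelvin: -88.3375 + 273.15 = 184.8 K.

184.8 K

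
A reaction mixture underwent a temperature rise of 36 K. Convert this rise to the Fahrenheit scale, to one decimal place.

An interval of 1 K corresponds to 1.8°F.
36 × 1.8 = 64.8.

64.8°F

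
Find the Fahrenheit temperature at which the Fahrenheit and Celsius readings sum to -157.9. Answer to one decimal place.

Let F be the Fahrenheit reading. The Celsius reading is C = 5/9·F - 17.7778.
Require F + C = -157.9: (14/9)·F - 17.7778 = -157.9.
F = (-157.9 + 17.7778) / (14/9) = -90.1.

-90.1°F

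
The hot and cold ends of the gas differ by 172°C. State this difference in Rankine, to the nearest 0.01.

309.60°R

An interval of 1°C corresponds to 1.8°R.
172 × 1.8 = 309.60.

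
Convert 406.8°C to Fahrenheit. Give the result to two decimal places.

764.24°F

In Fahrenheit: 406.8000 × 1.8 + 32 = 764.24°F.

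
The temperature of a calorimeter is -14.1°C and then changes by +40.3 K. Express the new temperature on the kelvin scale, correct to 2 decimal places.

The 40.3 K change is an interval; Kelvin and Celsius degrees are the same size, so ΔC = +40.3°C.
Final Celsius temperature: -14.1000 + 40.3000 = 26.2000°C.
In kelvin: 26.2000 + 273.15 = 299.35 K.

299.35 K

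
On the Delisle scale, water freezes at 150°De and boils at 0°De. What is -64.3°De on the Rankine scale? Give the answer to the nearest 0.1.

Linear interpolation between the fixed points: C = (-64.3 - 150) × 100 / (0 - 150) = 142.8667°C.
Then 142.8667 × 1.8 + 491.67 = 748.8°R.

748.8°R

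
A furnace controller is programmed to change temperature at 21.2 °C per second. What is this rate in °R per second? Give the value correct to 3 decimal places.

38.160 °R/second

Since only a temperature interval is involved, the additive offset between the scales drops out.
A change of 1°C is a change of 1.8°R, so 21.2 × 1.8 = 38.160.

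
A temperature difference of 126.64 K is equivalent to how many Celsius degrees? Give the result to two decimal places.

Kelvin and Celsius degrees are the same size, so the interval is unchanged: 126.64.

126.64°C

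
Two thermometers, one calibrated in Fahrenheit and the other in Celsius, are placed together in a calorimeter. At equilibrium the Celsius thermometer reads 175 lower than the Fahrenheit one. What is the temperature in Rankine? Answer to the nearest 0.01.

Let x be the Fahrenheit reading; then the Celsius reading is 5/9·x - 17.7778.
(5/9·x - 17.7778) - x = -175  ⇒  (-4/9)·x = -157.222  ⇒  x = 353.7500°F.
In Celsius: (353.75 - 32) × 5/9 = 178.7500°C.
In Rankine: 178.7500 × 1.8 + 491.67 = 813.42°R.

813.42°R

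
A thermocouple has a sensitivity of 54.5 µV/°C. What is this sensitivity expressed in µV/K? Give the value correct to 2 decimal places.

54.50 µV/K

Since only a temperature interval is involved, the additive offset between the scales drops out.
A change of 1 K is a change of 1°C, so per K the value is 54.5 × 1 = 54.50.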